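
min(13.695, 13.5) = 13.5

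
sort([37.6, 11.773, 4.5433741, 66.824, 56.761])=[4.5433741, 11.773, 37.6, 56.761, 66.824]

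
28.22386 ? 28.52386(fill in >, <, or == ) <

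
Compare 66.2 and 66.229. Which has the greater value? 66.229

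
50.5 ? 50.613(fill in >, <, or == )<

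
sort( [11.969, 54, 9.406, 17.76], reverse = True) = [54, 17.76, 11.969, 9.406]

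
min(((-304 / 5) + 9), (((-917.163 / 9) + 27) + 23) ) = -51.907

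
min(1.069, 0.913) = 0.913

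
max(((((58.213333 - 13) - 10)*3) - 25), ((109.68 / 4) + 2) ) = 80.639999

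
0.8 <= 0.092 False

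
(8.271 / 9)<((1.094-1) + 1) True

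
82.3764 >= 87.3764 False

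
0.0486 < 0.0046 False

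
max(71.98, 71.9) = 71.98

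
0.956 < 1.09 True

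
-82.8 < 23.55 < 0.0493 False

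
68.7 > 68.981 False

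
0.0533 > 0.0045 True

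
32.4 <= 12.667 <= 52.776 False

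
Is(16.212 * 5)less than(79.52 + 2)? Yes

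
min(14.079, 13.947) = 13.947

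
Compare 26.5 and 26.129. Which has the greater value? 26.5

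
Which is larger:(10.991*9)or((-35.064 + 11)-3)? (10.991*9)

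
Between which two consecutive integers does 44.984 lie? 44 and 45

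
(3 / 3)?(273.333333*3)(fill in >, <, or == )<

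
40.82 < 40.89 True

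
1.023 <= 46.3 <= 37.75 False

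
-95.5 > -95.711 True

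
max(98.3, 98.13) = 98.3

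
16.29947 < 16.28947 False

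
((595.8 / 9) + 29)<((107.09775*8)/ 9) False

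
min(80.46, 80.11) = 80.11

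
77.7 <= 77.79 True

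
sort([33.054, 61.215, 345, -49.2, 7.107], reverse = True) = [345, 61.215, 33.054, 7.107, -49.2]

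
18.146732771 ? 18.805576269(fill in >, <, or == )<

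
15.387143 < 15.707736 True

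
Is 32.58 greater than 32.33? Yes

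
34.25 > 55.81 False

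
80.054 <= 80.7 True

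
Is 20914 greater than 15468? Yes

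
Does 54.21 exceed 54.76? No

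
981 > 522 True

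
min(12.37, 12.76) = 12.37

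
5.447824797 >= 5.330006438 True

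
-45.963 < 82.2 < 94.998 True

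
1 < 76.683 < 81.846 True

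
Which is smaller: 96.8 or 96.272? 96.272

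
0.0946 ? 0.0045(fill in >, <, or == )>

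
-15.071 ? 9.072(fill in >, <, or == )<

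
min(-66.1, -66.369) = -66.369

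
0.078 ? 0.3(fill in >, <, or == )<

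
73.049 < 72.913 False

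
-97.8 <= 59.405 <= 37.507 False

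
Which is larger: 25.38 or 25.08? 25.38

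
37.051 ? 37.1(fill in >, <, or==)<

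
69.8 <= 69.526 False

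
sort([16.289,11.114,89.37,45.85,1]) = [1,11.114,16.289,45.85,89.37]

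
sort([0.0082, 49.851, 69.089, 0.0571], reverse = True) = [69.089, 49.851, 0.0571, 0.0082]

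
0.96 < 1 True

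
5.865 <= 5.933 True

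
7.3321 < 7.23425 False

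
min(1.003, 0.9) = 0.9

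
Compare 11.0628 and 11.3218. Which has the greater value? 11.3218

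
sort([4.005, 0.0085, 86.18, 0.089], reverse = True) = [86.18, 4.005, 0.089, 0.0085]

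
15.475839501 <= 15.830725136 True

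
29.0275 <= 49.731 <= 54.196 True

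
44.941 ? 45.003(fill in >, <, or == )<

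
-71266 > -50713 False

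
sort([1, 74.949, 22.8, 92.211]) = [1, 22.8, 74.949, 92.211]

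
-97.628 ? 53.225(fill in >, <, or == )<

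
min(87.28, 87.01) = 87.01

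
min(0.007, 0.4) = 0.007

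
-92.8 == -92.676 False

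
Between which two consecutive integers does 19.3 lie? 19 and 20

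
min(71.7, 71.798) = 71.7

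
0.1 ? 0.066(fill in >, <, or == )>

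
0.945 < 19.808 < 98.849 True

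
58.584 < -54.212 False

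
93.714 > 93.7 True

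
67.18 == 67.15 False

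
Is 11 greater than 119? No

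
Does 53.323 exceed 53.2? Yes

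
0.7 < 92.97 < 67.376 False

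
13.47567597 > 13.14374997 True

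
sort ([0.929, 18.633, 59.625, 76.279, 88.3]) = [0.929, 18.633, 59.625, 76.279, 88.3]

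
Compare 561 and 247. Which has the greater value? 561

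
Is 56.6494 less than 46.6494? No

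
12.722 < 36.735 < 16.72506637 False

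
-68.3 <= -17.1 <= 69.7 True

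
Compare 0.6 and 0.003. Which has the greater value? 0.6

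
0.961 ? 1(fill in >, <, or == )<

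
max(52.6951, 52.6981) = 52.6981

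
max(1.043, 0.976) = 1.043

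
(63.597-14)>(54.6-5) False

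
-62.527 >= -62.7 True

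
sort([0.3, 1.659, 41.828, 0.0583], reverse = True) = [41.828, 1.659, 0.3, 0.0583]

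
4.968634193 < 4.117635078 False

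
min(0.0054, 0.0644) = 0.0054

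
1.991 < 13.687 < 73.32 True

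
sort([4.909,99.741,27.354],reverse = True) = [99.741,27.354,4.909]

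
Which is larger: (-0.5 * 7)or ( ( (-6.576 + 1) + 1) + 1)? (-0.5 * 7)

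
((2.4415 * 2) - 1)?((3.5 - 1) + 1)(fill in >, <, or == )>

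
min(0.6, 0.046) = 0.046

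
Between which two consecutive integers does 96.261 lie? 96 and 97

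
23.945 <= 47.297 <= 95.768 True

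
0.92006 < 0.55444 False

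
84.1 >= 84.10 True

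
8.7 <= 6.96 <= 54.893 False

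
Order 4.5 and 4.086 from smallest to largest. 4.086, 4.5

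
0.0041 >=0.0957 False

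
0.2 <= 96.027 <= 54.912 False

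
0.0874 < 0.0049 False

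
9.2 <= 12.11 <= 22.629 True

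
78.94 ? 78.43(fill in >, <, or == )>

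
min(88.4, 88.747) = 88.4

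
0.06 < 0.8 True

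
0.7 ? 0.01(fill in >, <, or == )>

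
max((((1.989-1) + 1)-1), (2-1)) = 1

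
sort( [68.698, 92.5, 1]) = [1, 68.698, 92.5]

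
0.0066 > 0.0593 False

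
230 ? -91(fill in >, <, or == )>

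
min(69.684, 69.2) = 69.2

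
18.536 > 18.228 True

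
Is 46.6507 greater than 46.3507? Yes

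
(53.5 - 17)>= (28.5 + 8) True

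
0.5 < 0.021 False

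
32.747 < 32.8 True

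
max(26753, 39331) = 39331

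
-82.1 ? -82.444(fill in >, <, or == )>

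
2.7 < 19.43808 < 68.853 True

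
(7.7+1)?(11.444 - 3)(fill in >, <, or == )>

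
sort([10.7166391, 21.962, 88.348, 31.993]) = [10.7166391, 21.962, 31.993, 88.348]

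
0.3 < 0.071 False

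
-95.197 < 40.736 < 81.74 True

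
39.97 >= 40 False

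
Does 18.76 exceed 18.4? Yes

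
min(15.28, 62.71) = 15.28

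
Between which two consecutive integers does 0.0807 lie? 0 and 1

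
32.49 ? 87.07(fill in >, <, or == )<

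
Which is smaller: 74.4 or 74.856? 74.4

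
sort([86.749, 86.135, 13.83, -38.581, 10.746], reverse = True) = [86.749, 86.135, 13.83, 10.746, -38.581]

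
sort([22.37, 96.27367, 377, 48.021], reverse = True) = [377, 96.27367, 48.021, 22.37]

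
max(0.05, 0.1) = 0.1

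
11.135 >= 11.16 False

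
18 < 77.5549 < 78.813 True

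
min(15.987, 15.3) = 15.3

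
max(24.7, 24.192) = 24.7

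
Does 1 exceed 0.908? Yes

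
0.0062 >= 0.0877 False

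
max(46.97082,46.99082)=46.99082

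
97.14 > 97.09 True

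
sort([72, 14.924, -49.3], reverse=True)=[72, 14.924, -49.3]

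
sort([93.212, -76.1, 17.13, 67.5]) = [-76.1, 17.13, 67.5, 93.212]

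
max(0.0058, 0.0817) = 0.0817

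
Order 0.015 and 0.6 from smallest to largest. 0.015, 0.6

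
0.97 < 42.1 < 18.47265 False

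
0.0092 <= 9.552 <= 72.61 True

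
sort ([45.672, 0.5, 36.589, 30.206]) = [0.5, 30.206, 36.589, 45.672]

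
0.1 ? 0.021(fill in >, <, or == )>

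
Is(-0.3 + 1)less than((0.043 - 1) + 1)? No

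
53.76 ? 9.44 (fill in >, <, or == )>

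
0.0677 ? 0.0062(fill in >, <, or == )>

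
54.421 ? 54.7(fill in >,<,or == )<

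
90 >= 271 False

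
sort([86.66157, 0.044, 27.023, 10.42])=[0.044, 10.42, 27.023, 86.66157]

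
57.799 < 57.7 False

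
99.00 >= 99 True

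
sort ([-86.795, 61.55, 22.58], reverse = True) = [61.55, 22.58, -86.795]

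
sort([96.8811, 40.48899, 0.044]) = [0.044, 40.48899, 96.8811]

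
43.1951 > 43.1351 True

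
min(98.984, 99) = 98.984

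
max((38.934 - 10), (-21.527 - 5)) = 28.934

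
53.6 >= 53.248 True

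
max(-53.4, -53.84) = -53.4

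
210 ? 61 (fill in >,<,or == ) >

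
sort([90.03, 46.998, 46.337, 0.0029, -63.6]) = [-63.6, 0.0029, 46.337, 46.998, 90.03]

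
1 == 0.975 False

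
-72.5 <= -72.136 True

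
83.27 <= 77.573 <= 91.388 False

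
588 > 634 False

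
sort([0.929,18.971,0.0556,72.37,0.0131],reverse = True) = [72.37,18.971,0.929,0.0556,0.0131]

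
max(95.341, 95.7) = 95.7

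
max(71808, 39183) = 71808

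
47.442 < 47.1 False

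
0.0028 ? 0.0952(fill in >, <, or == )<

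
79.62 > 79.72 False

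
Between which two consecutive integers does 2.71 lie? 2 and 3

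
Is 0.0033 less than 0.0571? Yes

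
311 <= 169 False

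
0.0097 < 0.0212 True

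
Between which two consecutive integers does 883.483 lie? 883 and 884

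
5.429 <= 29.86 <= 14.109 False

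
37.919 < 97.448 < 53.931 False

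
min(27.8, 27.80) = 27.8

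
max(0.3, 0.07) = 0.3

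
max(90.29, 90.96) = 90.96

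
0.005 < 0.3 True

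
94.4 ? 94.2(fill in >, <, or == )>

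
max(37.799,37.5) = 37.799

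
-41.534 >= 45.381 False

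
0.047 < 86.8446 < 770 True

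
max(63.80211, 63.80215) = 63.80215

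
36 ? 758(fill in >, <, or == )<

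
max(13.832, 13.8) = 13.832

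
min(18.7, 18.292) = 18.292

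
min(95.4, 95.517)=95.4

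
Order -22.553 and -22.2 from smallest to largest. -22.553, -22.2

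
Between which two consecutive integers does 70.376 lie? 70 and 71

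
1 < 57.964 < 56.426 False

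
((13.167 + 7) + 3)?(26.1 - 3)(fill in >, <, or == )>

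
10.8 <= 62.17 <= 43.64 False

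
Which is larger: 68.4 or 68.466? 68.466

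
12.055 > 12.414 False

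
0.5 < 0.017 False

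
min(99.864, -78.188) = -78.188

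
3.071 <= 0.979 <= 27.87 False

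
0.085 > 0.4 False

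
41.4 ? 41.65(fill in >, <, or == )<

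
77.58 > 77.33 True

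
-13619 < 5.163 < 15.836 True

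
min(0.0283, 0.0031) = 0.0031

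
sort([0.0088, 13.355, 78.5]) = [0.0088, 13.355, 78.5]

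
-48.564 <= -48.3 True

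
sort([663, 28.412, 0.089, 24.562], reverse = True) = [663, 28.412, 24.562, 0.089]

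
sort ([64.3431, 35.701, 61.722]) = [35.701, 61.722, 64.3431]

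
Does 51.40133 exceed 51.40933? No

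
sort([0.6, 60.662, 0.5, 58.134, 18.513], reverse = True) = [60.662, 58.134, 18.513, 0.6, 0.5]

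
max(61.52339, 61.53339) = 61.53339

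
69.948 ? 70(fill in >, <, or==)<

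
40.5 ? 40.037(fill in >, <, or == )>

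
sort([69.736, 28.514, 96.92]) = [28.514, 69.736, 96.92]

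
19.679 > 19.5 True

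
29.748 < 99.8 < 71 False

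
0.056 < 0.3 True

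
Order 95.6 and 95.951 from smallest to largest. 95.6, 95.951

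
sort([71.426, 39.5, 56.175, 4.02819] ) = [4.02819, 39.5, 56.175, 71.426]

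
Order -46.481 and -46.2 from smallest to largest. -46.481, -46.2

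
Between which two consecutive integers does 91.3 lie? 91 and 92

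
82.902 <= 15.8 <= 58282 False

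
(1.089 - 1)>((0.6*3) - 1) False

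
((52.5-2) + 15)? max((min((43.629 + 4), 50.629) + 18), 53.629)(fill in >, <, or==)<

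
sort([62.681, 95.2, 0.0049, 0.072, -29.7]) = [-29.7, 0.0049, 0.072, 62.681, 95.2]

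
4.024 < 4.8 True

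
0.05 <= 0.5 True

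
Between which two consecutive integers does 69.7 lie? 69 and 70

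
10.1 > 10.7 False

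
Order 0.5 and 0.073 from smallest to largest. 0.073, 0.5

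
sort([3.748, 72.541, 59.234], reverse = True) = [72.541, 59.234, 3.748]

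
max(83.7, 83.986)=83.986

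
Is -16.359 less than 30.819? Yes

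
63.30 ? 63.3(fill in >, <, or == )==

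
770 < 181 False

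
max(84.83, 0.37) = 84.83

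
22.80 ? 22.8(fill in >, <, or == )==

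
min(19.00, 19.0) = 19.00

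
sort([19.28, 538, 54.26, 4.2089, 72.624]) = [4.2089, 19.28, 54.26, 72.624, 538]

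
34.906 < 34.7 False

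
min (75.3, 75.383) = 75.3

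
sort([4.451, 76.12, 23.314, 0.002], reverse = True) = [76.12, 23.314, 4.451, 0.002]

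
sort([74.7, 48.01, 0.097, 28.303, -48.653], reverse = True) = [74.7, 48.01, 28.303, 0.097, -48.653]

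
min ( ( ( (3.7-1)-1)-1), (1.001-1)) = 0.001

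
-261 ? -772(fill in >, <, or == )>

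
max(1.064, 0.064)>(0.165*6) True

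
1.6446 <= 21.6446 True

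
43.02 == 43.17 False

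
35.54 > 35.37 True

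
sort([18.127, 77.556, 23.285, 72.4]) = [18.127, 23.285, 72.4, 77.556]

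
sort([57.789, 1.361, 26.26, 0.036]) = [0.036, 1.361, 26.26, 57.789]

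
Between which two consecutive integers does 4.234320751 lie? 4 and 5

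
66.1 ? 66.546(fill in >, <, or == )<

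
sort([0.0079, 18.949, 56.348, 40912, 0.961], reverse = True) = [40912, 56.348, 18.949, 0.961, 0.0079]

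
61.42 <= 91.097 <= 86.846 False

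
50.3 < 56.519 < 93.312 True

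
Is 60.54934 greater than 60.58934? No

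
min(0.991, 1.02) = 0.991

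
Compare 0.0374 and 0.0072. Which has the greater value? 0.0374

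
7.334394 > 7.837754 False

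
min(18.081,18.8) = 18.081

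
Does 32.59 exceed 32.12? Yes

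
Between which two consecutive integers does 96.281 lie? 96 and 97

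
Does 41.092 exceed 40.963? Yes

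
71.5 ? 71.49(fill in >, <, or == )>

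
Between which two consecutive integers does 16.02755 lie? 16 and 17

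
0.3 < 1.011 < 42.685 True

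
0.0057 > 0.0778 False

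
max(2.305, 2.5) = 2.5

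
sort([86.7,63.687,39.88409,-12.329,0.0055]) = [-12.329,0.0055,39.88409,63.687,86.7]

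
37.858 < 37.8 False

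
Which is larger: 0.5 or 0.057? 0.5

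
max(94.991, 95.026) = 95.026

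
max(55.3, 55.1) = 55.3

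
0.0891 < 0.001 False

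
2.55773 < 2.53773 False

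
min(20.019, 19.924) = 19.924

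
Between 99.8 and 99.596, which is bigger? 99.8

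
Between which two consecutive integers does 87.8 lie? 87 and 88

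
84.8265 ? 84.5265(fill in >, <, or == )>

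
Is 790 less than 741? No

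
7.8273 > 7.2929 True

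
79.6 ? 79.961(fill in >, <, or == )<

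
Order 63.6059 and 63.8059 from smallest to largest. 63.6059,63.8059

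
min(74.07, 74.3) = 74.07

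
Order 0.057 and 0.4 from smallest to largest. 0.057, 0.4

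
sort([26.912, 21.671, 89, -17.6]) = [-17.6, 21.671, 26.912, 89]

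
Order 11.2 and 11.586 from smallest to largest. 11.2, 11.586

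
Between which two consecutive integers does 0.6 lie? 0 and 1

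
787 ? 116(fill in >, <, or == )>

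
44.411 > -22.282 True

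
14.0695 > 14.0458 True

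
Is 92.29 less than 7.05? No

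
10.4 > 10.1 True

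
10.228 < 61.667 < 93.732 True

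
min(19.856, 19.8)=19.8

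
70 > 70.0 False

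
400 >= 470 False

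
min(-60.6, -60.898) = -60.898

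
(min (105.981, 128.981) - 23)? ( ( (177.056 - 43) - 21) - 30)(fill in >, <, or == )<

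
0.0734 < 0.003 False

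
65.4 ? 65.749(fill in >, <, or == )<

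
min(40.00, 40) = 40.00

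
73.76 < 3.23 False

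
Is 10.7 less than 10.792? Yes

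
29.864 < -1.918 False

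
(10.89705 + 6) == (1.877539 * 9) False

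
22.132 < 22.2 True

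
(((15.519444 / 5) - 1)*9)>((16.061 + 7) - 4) False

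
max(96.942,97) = 97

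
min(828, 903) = 828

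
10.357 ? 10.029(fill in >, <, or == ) >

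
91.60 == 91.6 True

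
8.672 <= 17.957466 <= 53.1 True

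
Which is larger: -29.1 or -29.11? -29.1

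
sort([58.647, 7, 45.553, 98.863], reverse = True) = [98.863, 58.647, 45.553, 7]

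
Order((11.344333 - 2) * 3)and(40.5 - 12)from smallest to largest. ((11.344333 - 2) * 3), (40.5 - 12)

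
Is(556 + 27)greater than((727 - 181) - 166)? Yes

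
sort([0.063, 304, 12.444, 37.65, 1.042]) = [0.063, 1.042, 12.444, 37.65, 304]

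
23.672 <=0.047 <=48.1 False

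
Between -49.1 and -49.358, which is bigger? -49.1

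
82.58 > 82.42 True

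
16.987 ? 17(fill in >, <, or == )<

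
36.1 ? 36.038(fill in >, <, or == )>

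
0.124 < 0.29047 True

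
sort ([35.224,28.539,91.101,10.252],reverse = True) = [91.101,35.224,28.539,10.252]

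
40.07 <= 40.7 True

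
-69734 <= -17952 True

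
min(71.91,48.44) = 48.44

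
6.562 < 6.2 False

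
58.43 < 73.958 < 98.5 True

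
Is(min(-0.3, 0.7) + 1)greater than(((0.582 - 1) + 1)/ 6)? Yes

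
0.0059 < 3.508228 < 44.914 True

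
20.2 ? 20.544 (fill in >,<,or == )<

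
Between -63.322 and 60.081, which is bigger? 60.081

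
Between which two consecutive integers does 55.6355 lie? 55 and 56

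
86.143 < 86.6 True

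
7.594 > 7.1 True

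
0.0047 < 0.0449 True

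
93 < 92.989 False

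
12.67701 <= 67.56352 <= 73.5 True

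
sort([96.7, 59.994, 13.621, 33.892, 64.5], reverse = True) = [96.7, 64.5, 59.994, 33.892, 13.621]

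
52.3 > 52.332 False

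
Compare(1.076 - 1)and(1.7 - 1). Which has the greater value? (1.7 - 1)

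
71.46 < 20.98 False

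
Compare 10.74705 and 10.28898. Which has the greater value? 10.74705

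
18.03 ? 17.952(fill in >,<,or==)>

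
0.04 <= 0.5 True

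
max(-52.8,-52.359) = -52.359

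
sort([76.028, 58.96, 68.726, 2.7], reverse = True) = [76.028, 68.726, 58.96, 2.7]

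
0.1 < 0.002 False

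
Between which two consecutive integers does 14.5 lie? 14 and 15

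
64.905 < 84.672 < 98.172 True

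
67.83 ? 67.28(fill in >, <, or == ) >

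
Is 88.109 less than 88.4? Yes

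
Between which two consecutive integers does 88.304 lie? 88 and 89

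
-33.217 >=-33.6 True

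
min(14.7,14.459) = 14.459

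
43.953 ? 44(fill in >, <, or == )<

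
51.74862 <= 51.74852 False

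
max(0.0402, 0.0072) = 0.0402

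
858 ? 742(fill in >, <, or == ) >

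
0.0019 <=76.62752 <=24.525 False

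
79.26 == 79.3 False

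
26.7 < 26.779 True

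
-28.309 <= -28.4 False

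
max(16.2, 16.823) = 16.823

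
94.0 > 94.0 False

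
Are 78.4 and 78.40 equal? Yes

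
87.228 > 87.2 True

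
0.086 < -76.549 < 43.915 False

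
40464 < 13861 False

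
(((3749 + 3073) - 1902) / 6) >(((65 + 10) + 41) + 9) True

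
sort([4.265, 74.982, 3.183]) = [3.183, 4.265, 74.982]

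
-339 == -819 False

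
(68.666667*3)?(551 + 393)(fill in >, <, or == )<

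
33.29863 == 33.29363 False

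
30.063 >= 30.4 False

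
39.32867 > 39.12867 True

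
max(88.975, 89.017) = 89.017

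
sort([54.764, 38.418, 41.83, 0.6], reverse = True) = [54.764, 41.83, 38.418, 0.6]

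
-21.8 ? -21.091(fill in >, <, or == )<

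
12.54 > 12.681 False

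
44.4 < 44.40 False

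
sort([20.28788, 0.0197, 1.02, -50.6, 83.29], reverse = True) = [83.29, 20.28788, 1.02, 0.0197, -50.6]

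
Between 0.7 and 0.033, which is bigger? 0.7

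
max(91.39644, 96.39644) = 96.39644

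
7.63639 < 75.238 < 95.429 True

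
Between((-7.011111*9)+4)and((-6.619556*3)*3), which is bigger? ((-7.011111*9)+4)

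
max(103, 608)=608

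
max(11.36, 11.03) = 11.36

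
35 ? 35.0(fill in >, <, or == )==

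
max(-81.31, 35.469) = 35.469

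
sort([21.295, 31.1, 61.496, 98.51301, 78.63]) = [21.295, 31.1, 61.496, 78.63, 98.51301]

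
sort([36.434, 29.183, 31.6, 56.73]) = [29.183, 31.6, 36.434, 56.73]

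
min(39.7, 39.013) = 39.013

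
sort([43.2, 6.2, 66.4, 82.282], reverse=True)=[82.282, 66.4, 43.2, 6.2]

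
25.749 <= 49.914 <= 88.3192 True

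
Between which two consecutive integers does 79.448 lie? 79 and 80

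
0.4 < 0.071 False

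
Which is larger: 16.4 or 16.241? 16.4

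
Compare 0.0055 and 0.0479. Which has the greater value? 0.0479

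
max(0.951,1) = 1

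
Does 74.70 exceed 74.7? No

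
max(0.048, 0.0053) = 0.048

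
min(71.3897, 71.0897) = 71.0897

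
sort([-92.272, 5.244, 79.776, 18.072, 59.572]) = [-92.272, 5.244, 18.072, 59.572, 79.776]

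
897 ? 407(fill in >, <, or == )>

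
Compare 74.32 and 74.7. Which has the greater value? 74.7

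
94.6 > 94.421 True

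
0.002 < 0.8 True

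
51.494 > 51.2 True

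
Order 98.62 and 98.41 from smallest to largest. 98.41,98.62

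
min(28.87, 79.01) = 28.87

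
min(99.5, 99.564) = 99.5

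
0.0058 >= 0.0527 False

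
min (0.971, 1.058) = 0.971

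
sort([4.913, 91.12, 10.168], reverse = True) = [91.12, 10.168, 4.913]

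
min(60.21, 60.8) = 60.21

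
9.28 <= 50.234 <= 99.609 True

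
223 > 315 False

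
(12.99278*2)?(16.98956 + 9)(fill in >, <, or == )<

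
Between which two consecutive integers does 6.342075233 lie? 6 and 7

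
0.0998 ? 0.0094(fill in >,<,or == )>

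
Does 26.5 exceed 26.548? No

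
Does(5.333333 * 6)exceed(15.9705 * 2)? Yes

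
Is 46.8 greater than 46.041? Yes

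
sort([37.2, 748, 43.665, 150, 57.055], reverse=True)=[748, 150, 57.055, 43.665, 37.2]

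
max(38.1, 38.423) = 38.423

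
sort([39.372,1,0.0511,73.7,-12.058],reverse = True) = [73.7,39.372,1,0.0511,-12.058]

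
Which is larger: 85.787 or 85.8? 85.8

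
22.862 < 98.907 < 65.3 False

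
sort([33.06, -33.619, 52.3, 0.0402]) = [-33.619, 0.0402, 33.06, 52.3]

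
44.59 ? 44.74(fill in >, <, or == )<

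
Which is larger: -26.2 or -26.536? -26.2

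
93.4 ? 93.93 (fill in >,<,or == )<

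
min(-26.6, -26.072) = -26.6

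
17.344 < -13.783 False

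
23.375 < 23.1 False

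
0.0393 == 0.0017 False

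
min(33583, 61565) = 33583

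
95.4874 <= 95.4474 False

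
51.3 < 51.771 True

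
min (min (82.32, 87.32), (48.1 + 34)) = 82.1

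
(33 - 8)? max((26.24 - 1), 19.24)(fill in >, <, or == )<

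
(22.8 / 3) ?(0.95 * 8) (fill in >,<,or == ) ==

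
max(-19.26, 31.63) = 31.63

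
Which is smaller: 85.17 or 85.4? 85.17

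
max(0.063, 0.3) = 0.3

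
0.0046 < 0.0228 True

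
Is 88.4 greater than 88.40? No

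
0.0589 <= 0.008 False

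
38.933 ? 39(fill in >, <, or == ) <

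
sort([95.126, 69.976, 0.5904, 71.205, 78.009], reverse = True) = [95.126, 78.009, 71.205, 69.976, 0.5904]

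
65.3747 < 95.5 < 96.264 True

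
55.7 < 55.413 False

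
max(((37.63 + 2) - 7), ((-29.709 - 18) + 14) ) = 32.63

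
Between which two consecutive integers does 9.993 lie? 9 and 10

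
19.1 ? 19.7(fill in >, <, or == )<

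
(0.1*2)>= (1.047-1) True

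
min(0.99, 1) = 0.99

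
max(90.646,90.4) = 90.646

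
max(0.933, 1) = 1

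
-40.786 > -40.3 False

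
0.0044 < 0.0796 True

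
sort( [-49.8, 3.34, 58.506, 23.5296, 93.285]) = [-49.8, 3.34, 23.5296, 58.506, 93.285]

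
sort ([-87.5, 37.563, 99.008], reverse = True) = [99.008, 37.563, -87.5]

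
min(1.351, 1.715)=1.351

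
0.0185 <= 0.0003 False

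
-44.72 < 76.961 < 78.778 True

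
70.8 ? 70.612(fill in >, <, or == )>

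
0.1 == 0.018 False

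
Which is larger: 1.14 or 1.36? 1.36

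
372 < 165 False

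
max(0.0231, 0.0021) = 0.0231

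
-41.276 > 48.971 False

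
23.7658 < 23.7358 False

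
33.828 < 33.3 False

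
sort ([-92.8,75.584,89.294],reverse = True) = [89.294,75.584,-92.8]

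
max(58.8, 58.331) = 58.8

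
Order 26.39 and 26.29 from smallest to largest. 26.29, 26.39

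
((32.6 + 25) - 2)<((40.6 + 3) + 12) False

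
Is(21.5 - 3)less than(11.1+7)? No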